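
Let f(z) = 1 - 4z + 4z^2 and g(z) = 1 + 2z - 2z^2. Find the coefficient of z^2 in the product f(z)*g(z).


Step 1: z^2 term in f*g comes from: (1)*(-2z^2) + (-4z)*(2z) + (4z^2)*(1)
Step 2: = -2 - 8 + 4
Step 3: = -6

-6


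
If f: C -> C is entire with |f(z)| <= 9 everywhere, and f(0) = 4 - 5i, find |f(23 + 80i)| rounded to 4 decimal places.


Step 1: By Liouville's theorem, a bounded entire function is constant.
Step 2: f(z) = f(0) = 4 - 5i for all z.
Step 3: |f(w)| = |4 - 5i| = sqrt(16 + 25)
Step 4: = 6.4031

6.4031


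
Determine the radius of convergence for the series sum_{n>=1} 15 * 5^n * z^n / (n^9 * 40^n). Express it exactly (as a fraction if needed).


Step 1: General term a_n = 15 * 5^n / (n^9 * 40^n)
Step 2: By the root test, |a_n|^(1/n) = 15^(1/n) * 5 / (n^(9/n) * 40) -> 5/40 as n -> infinity (since 15^(1/n) -> 1 and n^(9/n) -> 1)
Step 3: R = 1/lim|a_n|^(1/n) = 40/5 = 8

8


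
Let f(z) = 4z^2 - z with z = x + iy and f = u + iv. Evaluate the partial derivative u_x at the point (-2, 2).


Step 1: f(z) = 4(x+iy)^2 - (x+iy) + 0
Step 2: u = 4(x^2 - y^2) - x + 0
Step 3: u_x = 8x - 1
Step 4: At (-2, 2): u_x = -16 - 1 = -17

-17


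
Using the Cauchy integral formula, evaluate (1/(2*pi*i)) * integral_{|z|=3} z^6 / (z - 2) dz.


Step 1: f(z) = z^6, a = 2 is inside |z| = 3
Step 2: By Cauchy integral formula: (1/(2pi*i)) * integral = f(a)
Step 3: f(2) = 2^6 = 64

64


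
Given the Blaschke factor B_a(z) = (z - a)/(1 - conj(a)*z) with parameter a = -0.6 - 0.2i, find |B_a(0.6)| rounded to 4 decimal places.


Step 1: Numerator z0 - a = 0.6 - (-0.6 - 0.2i) = 1.2 + 0.2i
Step 2: Denominator 1 - conj(a)*z0 = 1 - (-0.6 + 0.2i)*0.6 = 1.36 - 0.12i
Step 3: |z0 - a|^2 = 1.2^2 + 0.2^2 = 1.48; |1 - conj(a)*z0|^2 = 1.36^2 + (-0.12)^2 = 1.864
Step 4: |B_a(0.6)| = sqrt(1.48 / 1.864) = sqrt(0.793991)
Step 5: = 0.8911

0.8911


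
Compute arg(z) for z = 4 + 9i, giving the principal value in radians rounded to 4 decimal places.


Step 1: z = 4 + 9i
Step 2: arg(z) = atan2(9, 4)
Step 3: arg(z) = 1.1526

1.1526


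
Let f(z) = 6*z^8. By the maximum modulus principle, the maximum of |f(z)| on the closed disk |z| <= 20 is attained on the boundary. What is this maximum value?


Step 1: On |z| = 20, |f(z)| = 6 * |z|^8 = 6 * 20^8
Step 2: By maximum modulus principle, maximum is on boundary.
Step 3: Maximum = 6 * 25600000000 = 153600000000

153600000000


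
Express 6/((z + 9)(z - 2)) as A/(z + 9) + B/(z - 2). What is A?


Step 1: Multiply both sides by (z + 9) and set z = -9
Step 2: A = 6 / (-9 - 2)
Step 3: A = 6 / (-11)
Step 4: A = -6/11

-6/11


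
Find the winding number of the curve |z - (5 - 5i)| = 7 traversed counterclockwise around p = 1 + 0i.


Step 1: Center c = (5, -5), radius = 7
Step 2: |p - c|^2 = (-4)^2 + 5^2 = 41
Step 3: r^2 = 49
Step 4: |p-c| < r so winding number = 1

1


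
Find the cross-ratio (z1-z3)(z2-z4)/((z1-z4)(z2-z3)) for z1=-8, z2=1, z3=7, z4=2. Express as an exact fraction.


Step 1: (z1-z3)(z2-z4) = (-15) * (-1) = 15
Step 2: (z1-z4)(z2-z3) = (-10) * (-6) = 60
Step 3: Cross-ratio = 15/60 = 1/4

1/4


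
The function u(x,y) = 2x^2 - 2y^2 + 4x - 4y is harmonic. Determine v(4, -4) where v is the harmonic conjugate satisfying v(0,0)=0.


Step 1: v_x = -u_y = 4y + 4
Step 2: v_y = u_x = 4x + 4
Step 3: v = 4xy + 4x + 4y + C
Step 4: v(0,0) = 0 => C = 0
Step 5: v(4, -4) = -64

-64


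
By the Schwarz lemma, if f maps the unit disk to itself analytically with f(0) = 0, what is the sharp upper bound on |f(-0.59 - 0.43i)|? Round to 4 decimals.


Step 1: Schwarz lemma: if f: D -> D is analytic with f(0) = 0, then |f(z)| <= |z| for all z in D, and this is sharp (f(z) = z).
Step 2: |z0|^2 = (-0.59)^2 + (-0.43)^2 = 0.533
Step 3: |z0| = sqrt(0.533) = 0.730068
Step 4: Best bound = |z0| = 0.7301

0.7301


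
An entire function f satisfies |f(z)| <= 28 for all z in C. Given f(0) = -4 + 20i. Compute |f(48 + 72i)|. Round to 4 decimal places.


Step 1: By Liouville's theorem, a bounded entire function is constant.
Step 2: f(z) = f(0) = -4 + 20i for all z.
Step 3: |f(w)| = |-4 + 20i| = sqrt(16 + 400)
Step 4: = 20.3961

20.3961


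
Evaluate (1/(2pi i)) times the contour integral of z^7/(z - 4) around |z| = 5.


Step 1: f(z) = z^7, a = 4 is inside |z| = 5
Step 2: By Cauchy integral formula: (1/(2pi*i)) * integral = f(a)
Step 3: f(4) = 4^7 = 16384

16384


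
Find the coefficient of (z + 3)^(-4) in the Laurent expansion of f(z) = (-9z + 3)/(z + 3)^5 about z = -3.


Step 1: Write the numerator in powers of (z + 3): -9z + 3 = -9(z + 3) + (-9*(-3) + 3) = -9(z + 3) + 30
Step 2: Divide by (z + 3)^5: f(z) = 30(z + 3)^(-5) - 9(z + 3)^(-4)
Step 3: This finite sum is the Laurent series of f about z = -3.
Step 4: Coefficient of (z + 3)^(-4) = coefficient of (z + 3) in the re-centred numerator = -9

-9


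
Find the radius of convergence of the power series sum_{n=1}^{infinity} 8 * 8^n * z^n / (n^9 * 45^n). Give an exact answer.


Step 1: General term a_n = 8 * 8^n / (n^9 * 45^n)
Step 2: By the root test, |a_n|^(1/n) = 8^(1/n) * 8 / (n^(9/n) * 45) -> 8/45 as n -> infinity (since 8^(1/n) -> 1 and n^(9/n) -> 1)
Step 3: R = 1/lim|a_n|^(1/n) = 45/8

45/8


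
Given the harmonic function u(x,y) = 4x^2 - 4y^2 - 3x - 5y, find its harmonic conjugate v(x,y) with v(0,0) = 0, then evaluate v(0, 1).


Step 1: v_x = -u_y = 8y + 5
Step 2: v_y = u_x = 8x - 3
Step 3: v = 8xy + 5x - 3y + C
Step 4: v(0,0) = 0 => C = 0
Step 5: v(0, 1) = -3

-3


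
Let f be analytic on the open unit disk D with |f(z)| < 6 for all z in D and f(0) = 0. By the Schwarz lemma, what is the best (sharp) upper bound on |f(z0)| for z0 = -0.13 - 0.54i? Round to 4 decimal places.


Step 1: g = f/6 maps D -> D with g(0) = 0, so by the Schwarz lemma |g(z)| <= |z|, i.e. |f(z)| <= 6|z|; this is sharp (f(z) = 6z).
Step 2: |z0|^2 = (-0.13)^2 + (-0.54)^2 = 0.3085
Step 3: |z0| = sqrt(0.3085) = 0.555428
Step 4: Best bound = 6 * |z0| = 6 * 0.555428 = 3.3326

3.3326


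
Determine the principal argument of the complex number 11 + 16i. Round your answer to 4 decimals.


Step 1: z = 11 + 16i
Step 2: arg(z) = atan2(16, 11)
Step 3: arg(z) = 0.9685

0.9685


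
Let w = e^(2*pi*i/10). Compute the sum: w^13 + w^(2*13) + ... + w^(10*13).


Step 1: The sum sum_{j=1}^{n} w^(k*j) equals n if n | k, else 0.
Step 2: Here n = 10, k = 13
Step 3: Does n divide k? 10 | 13 -> False
Step 4: Sum = 0

0


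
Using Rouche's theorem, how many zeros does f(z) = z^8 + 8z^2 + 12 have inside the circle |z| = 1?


Step 1: On |z| = 1 the three terms have sizes |z^8| = 1^8 = 1, |8z^2| = 8*1^2 = 8, |12| = 12
Step 2: The dominant term is g(z) = 12; let h(z) = z^8 + 8z^2 so f = g + h
Step 3: On |z| = 1: |g| = 12 and |h| <= 1 + 8 = 9
Step 4: Since 12 > 9, |h| < |g| on |z| = 1, so by Rouche f has the same number of zeros as g inside |z| < 1
Step 5: g(z) = 12 is a nonzero constant with no zeros inside |z| < 1. Answer = 0

0


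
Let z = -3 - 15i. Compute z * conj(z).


Step 1: conj(z) = -3 + 15i
Step 2: z * conj(z) = (-3)^2 + (-15)^2
Step 3: = 9 + 225 = 234

234


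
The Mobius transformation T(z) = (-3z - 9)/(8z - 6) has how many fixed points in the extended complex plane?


Step 1: Fixed points satisfy T(z) = z
Step 2: 8z^2 - 3z + 9 = 0
Step 3: Discriminant = (-3)^2 - 4*8*9 = -279
Step 4: Number of fixed points = 2

2


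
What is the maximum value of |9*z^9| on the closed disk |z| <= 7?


Step 1: On |z| = 7, |f(z)| = 9 * |z|^9 = 9 * 7^9
Step 2: By maximum modulus principle, maximum is on boundary.
Step 3: Maximum = 9 * 40353607 = 363182463

363182463


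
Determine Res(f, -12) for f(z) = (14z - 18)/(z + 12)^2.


Step 1: Pole of order 2 at z = -12
Step 2: Res = lim d/dz [(z + 12)^2 * f(z)] as z -> -12
Step 3: (z + 12)^2 * f(z) = 14z - 18
Step 4: d/dz[14z - 18] = 14

14


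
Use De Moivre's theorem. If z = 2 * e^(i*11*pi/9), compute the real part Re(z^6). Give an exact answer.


Step 1: By De Moivre's theorem, z^6 = 2^6 * e^(i*6*11*pi/9) = 64 * (cos(22*pi/3) + i*sin(22*pi/3))
Step 2: |z|^6 = 2^6 = 64
Step 3: Reduce the angle mod 2*pi: 22*pi/3 - 6*pi = 4*pi/3
Step 4: cos(4*pi/3) = -1/2
Step 5: Re(z^6) = 64 * (-1/2) = -32

-32


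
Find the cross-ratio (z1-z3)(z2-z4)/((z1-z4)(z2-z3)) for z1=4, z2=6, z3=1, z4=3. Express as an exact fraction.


Step 1: (z1-z3)(z2-z4) = 3 * 3 = 9
Step 2: (z1-z4)(z2-z3) = 1 * 5 = 5
Step 3: Cross-ratio = 9/5 = 9/5

9/5


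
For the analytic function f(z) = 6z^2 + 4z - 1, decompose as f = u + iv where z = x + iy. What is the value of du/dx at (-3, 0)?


Step 1: f(z) = 6(x+iy)^2 + 4(x+iy) - 1
Step 2: u = 6(x^2 - y^2) + 4x - 1
Step 3: u_x = 12x + 4
Step 4: At (-3, 0): u_x = -36 + 4 = -32

-32


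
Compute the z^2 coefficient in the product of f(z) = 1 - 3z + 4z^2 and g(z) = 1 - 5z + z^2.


Step 1: z^2 term in f*g comes from: (1)*(z^2) + (-3z)*(-5z) + (4z^2)*(1)
Step 2: = 1 + 15 + 4
Step 3: = 20

20


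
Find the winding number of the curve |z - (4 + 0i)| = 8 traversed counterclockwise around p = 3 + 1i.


Step 1: Center c = (4, 0), radius = 8
Step 2: |p - c|^2 = (-1)^2 + 1^2 = 2
Step 3: r^2 = 64
Step 4: |p-c| < r so winding number = 1

1


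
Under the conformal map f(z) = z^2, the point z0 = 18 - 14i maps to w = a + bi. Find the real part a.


Step 1: z0 = 18 - 14i
Step 2: z0^2 = 18^2 - (-14)^2 - 504i
Step 3: real part = 324 - 196 = 128

128


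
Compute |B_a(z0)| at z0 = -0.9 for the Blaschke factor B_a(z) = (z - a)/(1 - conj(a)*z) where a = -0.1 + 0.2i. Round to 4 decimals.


Step 1: Numerator z0 - a = -0.9 - (-0.1 + 0.2i) = -0.8 - 0.2i
Step 2: Denominator 1 - conj(a)*z0 = 1 - (-0.1 - 0.2i)*(-0.9) = 0.91 - 0.18i
Step 3: |z0 - a|^2 = (-0.8)^2 + (-0.2)^2 = 0.68; |1 - conj(a)*z0|^2 = 0.91^2 + (-0.18)^2 = 0.8605
Step 4: |B_a(-0.9)| = sqrt(0.68 / 0.8605) = sqrt(0.790238)
Step 5: = 0.889

0.889


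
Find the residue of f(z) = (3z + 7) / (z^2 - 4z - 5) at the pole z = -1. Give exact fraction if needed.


Step 1: Q(z) = z^2 - 4z - 5 = (z + 1)(z - 5)
Step 2: Q'(z) = 2z - 4
Step 3: Q'(-1) = -6, P(-1) = 4
Step 4: Res = P(-1)/Q'(-1) = 4/(-6) = -2/3

-2/3


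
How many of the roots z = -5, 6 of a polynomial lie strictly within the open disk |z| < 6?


Step 1: Check each root:
  z = -5: |-5| = 5 < 6
  z = 6: |6| = 6 >= 6
Step 2: Count = 1

1


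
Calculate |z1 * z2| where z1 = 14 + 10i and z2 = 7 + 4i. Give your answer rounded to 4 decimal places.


Step 1: |z1| = sqrt(14^2 + 10^2) = sqrt(296)
Step 2: |z2| = sqrt(7^2 + 4^2) = sqrt(65)
Step 3: |z1*z2| = |z1|*|z2| = sqrt(296) * sqrt(65) = sqrt(296 * 65) = sqrt(19240)
Step 4: = 138.7083

138.7083


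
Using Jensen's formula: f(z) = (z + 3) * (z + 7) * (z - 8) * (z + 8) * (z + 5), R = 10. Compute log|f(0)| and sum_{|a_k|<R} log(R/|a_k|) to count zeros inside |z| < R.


Jensen's formula: (1/2pi)*integral log|f(Re^it)|dt = log|f(0)| + sum_{|a_k|<R} log(R/|a_k|)
Step 1: f(0) = 3 * 7 * (-8) * 8 * 5 = -6720
Step 2: log|f(0)| = log|-3| + log|-7| + log|8| + log|-8| + log|-5| = 8.8128
Step 3: Zeros inside |z| < 10: -3, -7, 8, -8, -5
Step 4: Jensen sum = log(10/3) + log(10/7) + log(10/8) + log(10/8) + log(10/5) = 2.7001
Step 5: n(R) = number of terms in the Jensen sum = count of zeros inside |z| < 10 = 5

5


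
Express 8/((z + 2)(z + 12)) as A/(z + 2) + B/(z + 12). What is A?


Step 1: Multiply both sides by (z + 2) and set z = -2
Step 2: A = 8 / (-2 + 12)
Step 3: A = 8 / 10
Step 4: A = 4/5

4/5


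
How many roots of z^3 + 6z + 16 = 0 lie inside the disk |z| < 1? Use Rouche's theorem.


Step 1: On |z| = 1 the three terms have sizes |z^3| = 1^3 = 1, |6z| = 6*1 = 6, |16| = 16
Step 2: The dominant term is g(z) = 16; let h(z) = z^3 + 6z so f = g + h
Step 3: On |z| = 1: |g| = 16 and |h| <= 1 + 6 = 7
Step 4: Since 16 > 7, |h| < |g| on |z| = 1, so by Rouche f has the same number of zeros as g inside |z| < 1
Step 5: g(z) = 16 is a nonzero constant with no zeros inside |z| < 1. Answer = 0

0


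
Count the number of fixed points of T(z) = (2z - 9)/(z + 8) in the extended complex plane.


Step 1: Fixed points satisfy T(z) = z
Step 2: z^2 + 6z + 9 = 0
Step 3: Discriminant = 6^2 - 4*1*9 = 0
Step 4: Number of fixed points = 1

1


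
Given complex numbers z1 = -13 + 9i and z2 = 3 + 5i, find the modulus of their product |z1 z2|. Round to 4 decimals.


Step 1: |z1| = sqrt((-13)^2 + 9^2) = sqrt(250)
Step 2: |z2| = sqrt(3^2 + 5^2) = sqrt(34)
Step 3: |z1*z2| = |z1|*|z2| = sqrt(250) * sqrt(34) = sqrt(250 * 34) = sqrt(8500)
Step 4: = 92.1954

92.1954


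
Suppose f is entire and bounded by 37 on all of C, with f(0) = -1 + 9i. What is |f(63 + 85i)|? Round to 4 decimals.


Step 1: By Liouville's theorem, a bounded entire function is constant.
Step 2: f(z) = f(0) = -1 + 9i for all z.
Step 3: |f(w)| = |-1 + 9i| = sqrt(1 + 81)
Step 4: = 9.0554

9.0554


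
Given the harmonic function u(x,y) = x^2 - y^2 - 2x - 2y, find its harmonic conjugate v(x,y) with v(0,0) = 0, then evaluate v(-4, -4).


Step 1: v_x = -u_y = 2y + 2
Step 2: v_y = u_x = 2x - 2
Step 3: v = 2xy + 2x - 2y + C
Step 4: v(0,0) = 0 => C = 0
Step 5: v(-4, -4) = 32

32


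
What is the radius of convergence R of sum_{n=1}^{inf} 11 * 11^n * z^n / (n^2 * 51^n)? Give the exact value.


Step 1: General term a_n = 11 * 11^n / (n^2 * 51^n)
Step 2: By the root test, |a_n|^(1/n) = 11^(1/n) * 11 / (n^(2/n) * 51) -> 11/51 as n -> infinity (since 11^(1/n) -> 1 and n^(2/n) -> 1)
Step 3: R = 1/lim|a_n|^(1/n) = 51/11

51/11


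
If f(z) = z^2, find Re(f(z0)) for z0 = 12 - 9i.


Step 1: z0 = 12 - 9i
Step 2: z0^2 = 12^2 - (-9)^2 - 216i
Step 3: real part = 144 - 81 = 63

63


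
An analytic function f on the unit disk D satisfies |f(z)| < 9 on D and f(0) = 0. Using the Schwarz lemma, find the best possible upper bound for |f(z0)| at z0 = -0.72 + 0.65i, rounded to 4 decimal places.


Step 1: g = f/9 maps D -> D with g(0) = 0, so by the Schwarz lemma |g(z)| <= |z|, i.e. |f(z)| <= 9|z|; this is sharp (f(z) = 9z).
Step 2: |z0|^2 = (-0.72)^2 + 0.65^2 = 0.9409
Step 3: |z0| = sqrt(0.9409) = 0.97
Step 4: Best bound = 9 * |z0| = 9 * 0.97 = 8.73

8.73


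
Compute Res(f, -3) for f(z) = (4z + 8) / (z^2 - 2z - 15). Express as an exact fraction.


Step 1: Q(z) = z^2 - 2z - 15 = (z + 3)(z - 5)
Step 2: Q'(z) = 2z - 2
Step 3: Q'(-3) = -8, P(-3) = -4
Step 4: Res = P(-3)/Q'(-3) = -4/(-8) = 1/2

1/2


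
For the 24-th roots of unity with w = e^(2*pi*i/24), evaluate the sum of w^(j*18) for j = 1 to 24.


Step 1: The sum sum_{j=1}^{n} w^(k*j) equals n if n | k, else 0.
Step 2: Here n = 24, k = 18
Step 3: Does n divide k? 24 | 18 -> False
Step 4: Sum = 0

0


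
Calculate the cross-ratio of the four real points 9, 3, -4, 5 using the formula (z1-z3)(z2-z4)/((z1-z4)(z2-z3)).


Step 1: (z1-z3)(z2-z4) = 13 * (-2) = -26
Step 2: (z1-z4)(z2-z3) = 4 * 7 = 28
Step 3: Cross-ratio = -26/28 = -13/14

-13/14


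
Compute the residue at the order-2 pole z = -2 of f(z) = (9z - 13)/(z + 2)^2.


Step 1: Pole of order 2 at z = -2
Step 2: Res = lim d/dz [(z + 2)^2 * f(z)] as z -> -2
Step 3: (z + 2)^2 * f(z) = 9z - 13
Step 4: d/dz[9z - 13] = 9

9


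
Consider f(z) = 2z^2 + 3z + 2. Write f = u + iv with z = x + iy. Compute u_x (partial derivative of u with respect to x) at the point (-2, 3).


Step 1: f(z) = 2(x+iy)^2 + 3(x+iy) + 2
Step 2: u = 2(x^2 - y^2) + 3x + 2
Step 3: u_x = 4x + 3
Step 4: At (-2, 3): u_x = -8 + 3 = -5

-5


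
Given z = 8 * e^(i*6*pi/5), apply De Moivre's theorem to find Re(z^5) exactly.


Step 1: By De Moivre's theorem, z^5 = 8^5 * e^(i*5*6*pi/5) = 32768 * (cos(6*pi) + i*sin(6*pi))
Step 2: |z|^5 = 8^5 = 32768
Step 3: Reduce the angle mod 2*pi: 6*pi - 6*pi = 0
Step 4: cos(0) = 1
Step 5: Re(z^5) = 32768 * 1 = 32768

32768


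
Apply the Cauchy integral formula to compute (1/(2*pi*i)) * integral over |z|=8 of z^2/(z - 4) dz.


Step 1: f(z) = z^2, a = 4 is inside |z| = 8
Step 2: By Cauchy integral formula: (1/(2pi*i)) * integral = f(a)
Step 3: f(4) = 4^2 = 16

16


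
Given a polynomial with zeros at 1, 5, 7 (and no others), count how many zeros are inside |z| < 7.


Step 1: Check each root:
  z = 1: |1| = 1 < 7
  z = 5: |5| = 5 < 7
  z = 7: |7| = 7 >= 7
Step 2: Count = 2

2


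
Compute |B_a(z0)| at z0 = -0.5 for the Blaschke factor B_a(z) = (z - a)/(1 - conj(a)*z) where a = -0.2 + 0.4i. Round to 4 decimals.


Step 1: Numerator z0 - a = -0.5 - (-0.2 + 0.4i) = -0.3 - 0.4i
Step 2: Denominator 1 - conj(a)*z0 = 1 - (-0.2 - 0.4i)*(-0.5) = 0.9 - 0.2i
Step 3: |z0 - a|^2 = (-0.3)^2 + (-0.4)^2 = 0.25; |1 - conj(a)*z0|^2 = 0.9^2 + (-0.2)^2 = 0.85
Step 4: |B_a(-0.5)| = sqrt(0.25 / 0.85) = sqrt(0.294118)
Step 5: = 0.5423

0.5423


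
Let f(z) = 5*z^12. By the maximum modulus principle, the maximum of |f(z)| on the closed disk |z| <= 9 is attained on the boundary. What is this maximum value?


Step 1: On |z| = 9, |f(z)| = 5 * |z|^12 = 5 * 9^12
Step 2: By maximum modulus principle, maximum is on boundary.
Step 3: Maximum = 5 * 282429536481 = 1412147682405

1412147682405


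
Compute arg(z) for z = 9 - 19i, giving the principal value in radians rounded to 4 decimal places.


Step 1: z = 9 - 19i
Step 2: arg(z) = atan2(-19, 9)
Step 3: arg(z) = -1.1284

-1.1284


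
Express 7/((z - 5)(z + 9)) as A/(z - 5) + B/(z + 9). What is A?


Step 1: Multiply both sides by (z - 5) and set z = 5
Step 2: A = 7 / (5 + 9)
Step 3: A = 7 / 14
Step 4: A = 1/2

1/2


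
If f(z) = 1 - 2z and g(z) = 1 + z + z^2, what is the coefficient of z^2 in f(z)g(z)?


Step 1: z^2 term in f*g comes from: (1)*(z^2) + (-2z)*(z) + (0)*(1)
Step 2: = 1 - 2 + 0
Step 3: = -1

-1


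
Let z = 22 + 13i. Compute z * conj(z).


Step 1: conj(z) = 22 - 13i
Step 2: z * conj(z) = 22^2 + 13^2
Step 3: = 484 + 169 = 653

653


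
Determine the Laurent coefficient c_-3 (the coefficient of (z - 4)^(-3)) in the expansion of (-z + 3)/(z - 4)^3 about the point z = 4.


Step 1: Write the numerator in powers of (z - 4): -z + 3 = -(z - 4) + (-1*4 + 3) = -(z - 4) - 1
Step 2: Divide by (z - 4)^3: f(z) = -(z - 4)^(-3) - (z - 4)^(-2)
Step 3: This finite sum is the Laurent series of f about z = 4.
Step 4: Coefficient of (z - 4)^(-3) = -1*4 + 3 = -1

-1


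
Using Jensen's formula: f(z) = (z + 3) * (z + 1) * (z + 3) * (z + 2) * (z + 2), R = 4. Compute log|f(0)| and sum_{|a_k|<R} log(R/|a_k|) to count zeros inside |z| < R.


Jensen's formula: (1/2pi)*integral log|f(Re^it)|dt = log|f(0)| + sum_{|a_k|<R} log(R/|a_k|)
Step 1: f(0) = 3 * 1 * 3 * 2 * 2 = 36
Step 2: log|f(0)| = log|-3| + log|-1| + log|-3| + log|-2| + log|-2| = 3.5835
Step 3: Zeros inside |z| < 4: -3, -1, -3, -2, -2
Step 4: Jensen sum = log(4/3) + log(4/1) + log(4/3) + log(4/2) + log(4/2) = 3.348
Step 5: n(R) = number of terms in the Jensen sum = count of zeros inside |z| < 4 = 5

5


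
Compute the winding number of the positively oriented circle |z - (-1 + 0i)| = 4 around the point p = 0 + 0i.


Step 1: Center c = (-1, 0), radius = 4
Step 2: |p - c|^2 = 1^2 + 0^2 = 1
Step 3: r^2 = 16
Step 4: |p-c| < r so winding number = 1

1


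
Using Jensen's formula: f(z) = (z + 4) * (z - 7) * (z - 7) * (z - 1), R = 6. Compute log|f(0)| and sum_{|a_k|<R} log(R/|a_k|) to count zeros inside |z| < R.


Jensen's formula: (1/2pi)*integral log|f(Re^it)|dt = log|f(0)| + sum_{|a_k|<R} log(R/|a_k|)
Step 1: f(0) = 4 * (-7) * (-7) * (-1) = -196
Step 2: log|f(0)| = log|-4| + log|7| + log|7| + log|1| = 5.2781
Step 3: Zeros inside |z| < 6: -4, 1
Step 4: Jensen sum = log(6/4) + log(6/1) = 2.1972
Step 5: n(R) = number of terms in the Jensen sum = count of zeros inside |z| < 6 = 2

2


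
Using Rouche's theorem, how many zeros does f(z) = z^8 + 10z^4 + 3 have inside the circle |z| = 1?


Step 1: On |z| = 1 the three terms have sizes |z^8| = 1^8 = 1, |10z^4| = 10*1^4 = 10, |3| = 3
Step 2: The dominant term is g(z) = 10z^4; let h(z) = z^8 + 3 so f = g + h
Step 3: On |z| = 1: |g| = 10 and |h| <= 1 + 3 = 4
Step 4: Since 10 > 4, |h| < |g| on |z| = 1, so by Rouche f has the same number of zeros as g inside |z| < 1
Step 5: g(z) = 10z^4 has 4 zeros (at the origin, multiplicity 4) inside |z| < 1. Answer = 4

4


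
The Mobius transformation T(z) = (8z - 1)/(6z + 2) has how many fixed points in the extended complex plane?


Step 1: Fixed points satisfy T(z) = z
Step 2: 6z^2 - 6z + 1 = 0
Step 3: Discriminant = (-6)^2 - 4*6*1 = 12
Step 4: Number of fixed points = 2

2


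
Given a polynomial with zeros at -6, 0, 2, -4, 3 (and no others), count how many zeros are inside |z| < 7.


Step 1: Check each root:
  z = -6: |-6| = 6 < 7
  z = 0: |0| = 0 < 7
  z = 2: |2| = 2 < 7
  z = -4: |-4| = 4 < 7
  z = 3: |3| = 3 < 7
Step 2: Count = 5

5


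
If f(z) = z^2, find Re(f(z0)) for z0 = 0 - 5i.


Step 1: z0 = 0 - 5i
Step 2: z0^2 = 0^2 - (-5)^2 + 0i
Step 3: real part = 0 - 25 = -25

-25


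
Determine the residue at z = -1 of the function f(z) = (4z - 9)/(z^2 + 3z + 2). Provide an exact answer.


Step 1: Q(z) = z^2 + 3z + 2 = (z + 1)(z + 2)
Step 2: Q'(z) = 2z + 3
Step 3: Q'(-1) = 1, P(-1) = -13
Step 4: Res = P(-1)/Q'(-1) = -13/1 = -13

-13


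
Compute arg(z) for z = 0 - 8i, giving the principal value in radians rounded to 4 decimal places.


Step 1: z = 0 - 8i
Step 2: arg(z) = atan2(-8, 0)
Step 3: arg(z) = -1.5708

-1.5708


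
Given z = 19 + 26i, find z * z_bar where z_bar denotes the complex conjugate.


Step 1: conj(z) = 19 - 26i
Step 2: z * conj(z) = 19^2 + 26^2
Step 3: = 361 + 676 = 1037

1037


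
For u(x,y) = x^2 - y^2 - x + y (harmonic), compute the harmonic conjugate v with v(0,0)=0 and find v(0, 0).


Step 1: v_x = -u_y = 2y - 1
Step 2: v_y = u_x = 2x - 1
Step 3: v = 2xy - x - y + C
Step 4: v(0,0) = 0 => C = 0
Step 5: v(0, 0) = 0

0


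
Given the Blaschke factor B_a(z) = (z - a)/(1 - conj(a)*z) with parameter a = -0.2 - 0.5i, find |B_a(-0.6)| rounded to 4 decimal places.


Step 1: Numerator z0 - a = -0.6 - (-0.2 - 0.5i) = -0.4 + 0.5i
Step 2: Denominator 1 - conj(a)*z0 = 1 - (-0.2 + 0.5i)*(-0.6) = 0.88 + 0.3i
Step 3: |z0 - a|^2 = (-0.4)^2 + 0.5^2 = 0.41; |1 - conj(a)*z0|^2 = 0.88^2 + 0.3^2 = 0.8644
Step 4: |B_a(-0.6)| = sqrt(0.41 / 0.8644) = sqrt(0.474317)
Step 5: = 0.6887

0.6887


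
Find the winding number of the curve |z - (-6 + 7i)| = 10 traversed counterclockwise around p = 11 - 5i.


Step 1: Center c = (-6, 7), radius = 10
Step 2: |p - c|^2 = 17^2 + (-12)^2 = 433
Step 3: r^2 = 100
Step 4: |p-c| > r so winding number = 0

0


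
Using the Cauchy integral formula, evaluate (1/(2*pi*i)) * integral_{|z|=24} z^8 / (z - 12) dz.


Step 1: f(z) = z^8, a = 12 is inside |z| = 24
Step 2: By Cauchy integral formula: (1/(2pi*i)) * integral = f(a)
Step 3: f(12) = 12^8 = 429981696

429981696


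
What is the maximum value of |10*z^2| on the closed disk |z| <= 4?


Step 1: On |z| = 4, |f(z)| = 10 * |z|^2 = 10 * 4^2
Step 2: By maximum modulus principle, maximum is on boundary.
Step 3: Maximum = 10 * 16 = 160

160


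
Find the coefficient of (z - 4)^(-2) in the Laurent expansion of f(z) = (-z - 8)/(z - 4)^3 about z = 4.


Step 1: Write the numerator in powers of (z - 4): -z - 8 = -(z - 4) + (-1*4 - 8) = -(z - 4) - 12
Step 2: Divide by (z - 4)^3: f(z) = -12(z - 4)^(-3) - (z - 4)^(-2)
Step 3: This finite sum is the Laurent series of f about z = 4.
Step 4: Coefficient of (z - 4)^(-2) = coefficient of (z - 4) in the re-centred numerator = -1

-1


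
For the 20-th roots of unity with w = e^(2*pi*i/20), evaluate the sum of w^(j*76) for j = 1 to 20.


Step 1: The sum sum_{j=1}^{n} w^(k*j) equals n if n | k, else 0.
Step 2: Here n = 20, k = 76
Step 3: Does n divide k? 20 | 76 -> False
Step 4: Sum = 0

0


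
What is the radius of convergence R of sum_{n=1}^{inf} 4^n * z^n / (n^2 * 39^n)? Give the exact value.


Step 1: General term a_n = 4^n / (n^2 * 39^n)
Step 2: By the root test, |a_n|^(1/n) = 4 / (n^(2/n) * 39) -> 4/39 as n -> infinity (since n^(2/n) -> 1)
Step 3: R = 1/lim|a_n|^(1/n) = 39/4

39/4


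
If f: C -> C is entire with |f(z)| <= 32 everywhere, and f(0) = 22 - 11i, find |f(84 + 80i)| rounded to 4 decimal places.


Step 1: By Liouville's theorem, a bounded entire function is constant.
Step 2: f(z) = f(0) = 22 - 11i for all z.
Step 3: |f(w)| = |22 - 11i| = sqrt(484 + 121)
Step 4: = 24.5967

24.5967


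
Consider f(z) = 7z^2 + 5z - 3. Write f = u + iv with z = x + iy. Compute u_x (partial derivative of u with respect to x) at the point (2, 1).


Step 1: f(z) = 7(x+iy)^2 + 5(x+iy) - 3
Step 2: u = 7(x^2 - y^2) + 5x - 3
Step 3: u_x = 14x + 5
Step 4: At (2, 1): u_x = 28 + 5 = 33

33


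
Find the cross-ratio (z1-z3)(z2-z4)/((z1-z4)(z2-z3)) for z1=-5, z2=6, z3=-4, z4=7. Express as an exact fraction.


Step 1: (z1-z3)(z2-z4) = (-1) * (-1) = 1
Step 2: (z1-z4)(z2-z3) = (-12) * 10 = -120
Step 3: Cross-ratio = -1/120 = -1/120

-1/120


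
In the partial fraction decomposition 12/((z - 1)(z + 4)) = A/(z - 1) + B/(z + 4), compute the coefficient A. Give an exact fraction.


Step 1: Multiply both sides by (z - 1) and set z = 1
Step 2: A = 12 / (1 + 4)
Step 3: A = 12 / 5
Step 4: A = 12/5

12/5


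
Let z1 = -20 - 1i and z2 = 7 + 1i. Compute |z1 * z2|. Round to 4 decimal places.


Step 1: |z1| = sqrt((-20)^2 + (-1)^2) = sqrt(401)
Step 2: |z2| = sqrt(7^2 + 1^2) = sqrt(50)
Step 3: |z1*z2| = |z1|*|z2| = sqrt(401) * sqrt(50) = sqrt(401 * 50) = sqrt(20050)
Step 4: = 141.598

141.598


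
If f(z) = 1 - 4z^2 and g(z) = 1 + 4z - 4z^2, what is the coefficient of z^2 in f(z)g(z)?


Step 1: z^2 term in f*g comes from: (1)*(-4z^2) + (0)*(4z) + (-4z^2)*(1)
Step 2: = -4 + 0 - 4
Step 3: = -8

-8


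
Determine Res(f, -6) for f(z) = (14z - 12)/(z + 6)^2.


Step 1: Pole of order 2 at z = -6
Step 2: Res = lim d/dz [(z + 6)^2 * f(z)] as z -> -6
Step 3: (z + 6)^2 * f(z) = 14z - 12
Step 4: d/dz[14z - 12] = 14

14


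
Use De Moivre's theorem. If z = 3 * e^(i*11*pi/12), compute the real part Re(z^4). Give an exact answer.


Step 1: By De Moivre's theorem, z^4 = 3^4 * e^(i*4*11*pi/12) = 81 * (cos(11*pi/3) + i*sin(11*pi/3))
Step 2: |z|^4 = 3^4 = 81
Step 3: Reduce the angle mod 2*pi: 11*pi/3 - 2*pi = 5*pi/3
Step 4: cos(5*pi/3) = 1/2
Step 5: Re(z^4) = 81 * 1/2 = 81/2

81/2


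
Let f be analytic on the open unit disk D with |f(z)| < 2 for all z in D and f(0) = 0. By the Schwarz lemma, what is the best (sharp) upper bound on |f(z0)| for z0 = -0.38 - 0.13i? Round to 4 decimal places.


Step 1: g = f/2 maps D -> D with g(0) = 0, so by the Schwarz lemma |g(z)| <= |z|, i.e. |f(z)| <= 2|z|; this is sharp (f(z) = 2z).
Step 2: |z0|^2 = (-0.38)^2 + (-0.13)^2 = 0.1613
Step 3: |z0| = sqrt(0.1613) = 0.401622
Step 4: Best bound = 2 * |z0| = 2 * 0.401622 = 0.8032

0.8032


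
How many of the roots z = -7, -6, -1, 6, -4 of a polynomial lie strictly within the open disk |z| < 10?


Step 1: Check each root:
  z = -7: |-7| = 7 < 10
  z = -6: |-6| = 6 < 10
  z = -1: |-1| = 1 < 10
  z = 6: |6| = 6 < 10
  z = -4: |-4| = 4 < 10
Step 2: Count = 5

5


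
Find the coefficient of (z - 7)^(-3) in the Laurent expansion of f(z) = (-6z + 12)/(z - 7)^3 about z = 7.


Step 1: Write the numerator in powers of (z - 7): -6z + 12 = -6(z - 7) + (-6*7 + 12) = -6(z - 7) - 30
Step 2: Divide by (z - 7)^3: f(z) = -30(z - 7)^(-3) - 6(z - 7)^(-2)
Step 3: This finite sum is the Laurent series of f about z = 7.
Step 4: Coefficient of (z - 7)^(-3) = -6*7 + 12 = -30

-30


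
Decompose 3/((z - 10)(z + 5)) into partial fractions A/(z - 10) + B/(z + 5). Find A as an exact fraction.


Step 1: Multiply both sides by (z - 10) and set z = 10
Step 2: A = 3 / (10 + 5)
Step 3: A = 3 / 15
Step 4: A = 1/5

1/5


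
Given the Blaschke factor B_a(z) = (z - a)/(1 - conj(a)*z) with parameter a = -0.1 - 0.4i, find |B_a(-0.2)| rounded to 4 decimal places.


Step 1: Numerator z0 - a = -0.2 - (-0.1 - 0.4i) = -0.1 + 0.4i
Step 2: Denominator 1 - conj(a)*z0 = 1 - (-0.1 + 0.4i)*(-0.2) = 0.98 + 0.08i
Step 3: |z0 - a|^2 = (-0.1)^2 + 0.4^2 = 0.17; |1 - conj(a)*z0|^2 = 0.98^2 + 0.08^2 = 0.9668
Step 4: |B_a(-0.2)| = sqrt(0.17 / 0.9668) = sqrt(0.175838)
Step 5: = 0.4193

0.4193


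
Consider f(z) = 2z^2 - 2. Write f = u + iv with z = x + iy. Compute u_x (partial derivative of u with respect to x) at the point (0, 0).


Step 1: f(z) = 2(x+iy)^2 - 2
Step 2: u = 2(x^2 - y^2) - 2
Step 3: u_x = 4x + 0
Step 4: At (0, 0): u_x = 0 + 0 = 0

0


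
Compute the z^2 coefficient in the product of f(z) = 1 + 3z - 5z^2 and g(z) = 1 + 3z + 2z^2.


Step 1: z^2 term in f*g comes from: (1)*(2z^2) + (3z)*(3z) + (-5z^2)*(1)
Step 2: = 2 + 9 - 5
Step 3: = 6

6


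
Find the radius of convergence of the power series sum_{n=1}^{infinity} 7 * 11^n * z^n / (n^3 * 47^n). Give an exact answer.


Step 1: General term a_n = 7 * 11^n / (n^3 * 47^n)
Step 2: By the root test, |a_n|^(1/n) = 7^(1/n) * 11 / (n^(3/n) * 47) -> 11/47 as n -> infinity (since 7^(1/n) -> 1 and n^(3/n) -> 1)
Step 3: R = 1/lim|a_n|^(1/n) = 47/11

47/11


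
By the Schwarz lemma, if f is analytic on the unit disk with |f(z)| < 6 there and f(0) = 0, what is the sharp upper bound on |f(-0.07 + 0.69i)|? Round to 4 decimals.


Step 1: g = f/6 maps D -> D with g(0) = 0, so by the Schwarz lemma |g(z)| <= |z|, i.e. |f(z)| <= 6|z|; this is sharp (f(z) = 6z).
Step 2: |z0|^2 = (-0.07)^2 + 0.69^2 = 0.481
Step 3: |z0| = sqrt(0.481) = 0.693542
Step 4: Best bound = 6 * |z0| = 6 * 0.693542 = 4.1612

4.1612


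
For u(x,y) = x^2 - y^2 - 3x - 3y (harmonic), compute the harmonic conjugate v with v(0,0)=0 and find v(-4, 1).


Step 1: v_x = -u_y = 2y + 3
Step 2: v_y = u_x = 2x - 3
Step 3: v = 2xy + 3x - 3y + C
Step 4: v(0,0) = 0 => C = 0
Step 5: v(-4, 1) = -23

-23


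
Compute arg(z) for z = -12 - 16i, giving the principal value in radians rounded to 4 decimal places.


Step 1: z = -12 - 16i
Step 2: arg(z) = atan2(-16, -12)
Step 3: arg(z) = -2.2143

-2.2143


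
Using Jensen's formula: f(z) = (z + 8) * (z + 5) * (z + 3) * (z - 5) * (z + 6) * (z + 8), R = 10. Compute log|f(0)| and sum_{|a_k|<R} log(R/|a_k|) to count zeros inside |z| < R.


Jensen's formula: (1/2pi)*integral log|f(Re^it)|dt = log|f(0)| + sum_{|a_k|<R} log(R/|a_k|)
Step 1: f(0) = 8 * 5 * 3 * (-5) * 6 * 8 = -28800
Step 2: log|f(0)| = log|-8| + log|-5| + log|-3| + log|5| + log|-6| + log|-8| = 10.2681
Step 3: Zeros inside |z| < 10: -8, -5, -3, 5, -6, -8
Step 4: Jensen sum = log(10/8) + log(10/5) + log(10/3) + log(10/5) + log(10/6) + log(10/8) = 3.5474
Step 5: n(R) = number of terms in the Jensen sum = count of zeros inside |z| < 10 = 6

6


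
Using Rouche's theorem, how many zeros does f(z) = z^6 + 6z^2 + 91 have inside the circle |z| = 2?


Step 1: On |z| = 2 the three terms have sizes |z^6| = 2^6 = 64, |6z^2| = 6*2^2 = 24, |91| = 91
Step 2: The dominant term is g(z) = 91; let h(z) = z^6 + 6z^2 so f = g + h
Step 3: On |z| = 2: |g| = 91 and |h| <= 64 + 24 = 88
Step 4: Since 91 > 88, |h| < |g| on |z| = 2, so by Rouche f has the same number of zeros as g inside |z| < 2
Step 5: g(z) = 91 is a nonzero constant with no zeros inside |z| < 2. Answer = 0

0


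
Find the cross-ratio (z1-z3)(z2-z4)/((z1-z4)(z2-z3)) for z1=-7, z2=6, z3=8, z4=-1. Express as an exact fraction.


Step 1: (z1-z3)(z2-z4) = (-15) * 7 = -105
Step 2: (z1-z4)(z2-z3) = (-6) * (-2) = 12
Step 3: Cross-ratio = -105/12 = -35/4

-35/4


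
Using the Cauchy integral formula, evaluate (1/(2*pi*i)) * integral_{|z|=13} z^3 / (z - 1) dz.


Step 1: f(z) = z^3, a = 1 is inside |z| = 13
Step 2: By Cauchy integral formula: (1/(2pi*i)) * integral = f(a)
Step 3: f(1) = 1^3 = 1

1


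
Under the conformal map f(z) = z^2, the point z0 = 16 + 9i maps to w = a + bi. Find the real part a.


Step 1: z0 = 16 + 9i
Step 2: z0^2 = 16^2 - 9^2 + 288i
Step 3: real part = 256 - 81 = 175

175


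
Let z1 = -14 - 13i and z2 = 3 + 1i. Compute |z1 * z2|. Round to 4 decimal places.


Step 1: |z1| = sqrt((-14)^2 + (-13)^2) = sqrt(365)
Step 2: |z2| = sqrt(3^2 + 1^2) = sqrt(10)
Step 3: |z1*z2| = |z1|*|z2| = sqrt(365) * sqrt(10) = sqrt(365 * 10) = sqrt(3650)
Step 4: = 60.4152

60.4152


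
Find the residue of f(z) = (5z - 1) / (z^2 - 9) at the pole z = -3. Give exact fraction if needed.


Step 1: Q(z) = z^2 - 9 = (z + 3)(z - 3)
Step 2: Q'(z) = 2z
Step 3: Q'(-3) = -6, P(-3) = -16
Step 4: Res = P(-3)/Q'(-3) = -16/(-6) = 8/3

8/3


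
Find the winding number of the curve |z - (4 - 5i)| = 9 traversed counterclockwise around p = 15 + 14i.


Step 1: Center c = (4, -5), radius = 9
Step 2: |p - c|^2 = 11^2 + 19^2 = 482
Step 3: r^2 = 81
Step 4: |p-c| > r so winding number = 0

0


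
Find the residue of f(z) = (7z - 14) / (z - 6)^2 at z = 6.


Step 1: Pole of order 2 at z = 6
Step 2: Res = lim d/dz [(z - 6)^2 * f(z)] as z -> 6
Step 3: (z - 6)^2 * f(z) = 7z - 14
Step 4: d/dz[7z - 14] = 7

7


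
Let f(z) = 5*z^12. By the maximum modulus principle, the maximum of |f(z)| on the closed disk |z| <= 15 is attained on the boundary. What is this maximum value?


Step 1: On |z| = 15, |f(z)| = 5 * |z|^12 = 5 * 15^12
Step 2: By maximum modulus principle, maximum is on boundary.
Step 3: Maximum = 5 * 129746337890625 = 648731689453125

648731689453125


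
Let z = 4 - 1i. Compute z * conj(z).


Step 1: conj(z) = 4 + 1i
Step 2: z * conj(z) = 4^2 + (-1)^2
Step 3: = 16 + 1 = 17

17


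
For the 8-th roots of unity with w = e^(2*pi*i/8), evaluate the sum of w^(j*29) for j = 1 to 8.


Step 1: The sum sum_{j=1}^{n} w^(k*j) equals n if n | k, else 0.
Step 2: Here n = 8, k = 29
Step 3: Does n divide k? 8 | 29 -> False
Step 4: Sum = 0

0


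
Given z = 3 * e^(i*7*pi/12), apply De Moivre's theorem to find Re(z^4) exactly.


Step 1: By De Moivre's theorem, z^4 = 3^4 * e^(i*4*7*pi/12) = 81 * (cos(7*pi/3) + i*sin(7*pi/3))
Step 2: |z|^4 = 3^4 = 81
Step 3: Reduce the angle mod 2*pi: 7*pi/3 - 2*pi = pi/3
Step 4: cos(pi/3) = 1/2
Step 5: Re(z^4) = 81 * 1/2 = 81/2

81/2


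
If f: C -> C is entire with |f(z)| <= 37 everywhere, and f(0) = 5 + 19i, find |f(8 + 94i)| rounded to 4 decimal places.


Step 1: By Liouville's theorem, a bounded entire function is constant.
Step 2: f(z) = f(0) = 5 + 19i for all z.
Step 3: |f(w)| = |5 + 19i| = sqrt(25 + 361)
Step 4: = 19.6469

19.6469


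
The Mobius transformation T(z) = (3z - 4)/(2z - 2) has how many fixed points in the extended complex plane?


Step 1: Fixed points satisfy T(z) = z
Step 2: 2z^2 - 5z + 4 = 0
Step 3: Discriminant = (-5)^2 - 4*2*4 = -7
Step 4: Number of fixed points = 2

2


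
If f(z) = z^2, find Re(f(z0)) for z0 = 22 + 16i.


Step 1: z0 = 22 + 16i
Step 2: z0^2 = 22^2 - 16^2 + 704i
Step 3: real part = 484 - 256 = 228

228


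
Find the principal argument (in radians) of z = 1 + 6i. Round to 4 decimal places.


Step 1: z = 1 + 6i
Step 2: arg(z) = atan2(6, 1)
Step 3: arg(z) = 1.4056

1.4056


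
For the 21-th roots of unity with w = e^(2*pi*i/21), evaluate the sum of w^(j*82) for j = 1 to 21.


Step 1: The sum sum_{j=1}^{n} w^(k*j) equals n if n | k, else 0.
Step 2: Here n = 21, k = 82
Step 3: Does n divide k? 21 | 82 -> False
Step 4: Sum = 0

0


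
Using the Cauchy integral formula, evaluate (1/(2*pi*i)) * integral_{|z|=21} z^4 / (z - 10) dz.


Step 1: f(z) = z^4, a = 10 is inside |z| = 21
Step 2: By Cauchy integral formula: (1/(2pi*i)) * integral = f(a)
Step 3: f(10) = 10^4 = 10000

10000


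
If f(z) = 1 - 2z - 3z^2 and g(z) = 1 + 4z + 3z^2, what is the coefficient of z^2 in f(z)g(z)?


Step 1: z^2 term in f*g comes from: (1)*(3z^2) + (-2z)*(4z) + (-3z^2)*(1)
Step 2: = 3 - 8 - 3
Step 3: = -8

-8


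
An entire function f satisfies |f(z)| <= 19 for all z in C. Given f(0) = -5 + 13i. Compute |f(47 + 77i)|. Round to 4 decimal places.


Step 1: By Liouville's theorem, a bounded entire function is constant.
Step 2: f(z) = f(0) = -5 + 13i for all z.
Step 3: |f(w)| = |-5 + 13i| = sqrt(25 + 169)
Step 4: = 13.9284

13.9284


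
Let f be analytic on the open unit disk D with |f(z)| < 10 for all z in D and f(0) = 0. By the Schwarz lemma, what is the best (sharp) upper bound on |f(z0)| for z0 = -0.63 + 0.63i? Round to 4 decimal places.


Step 1: g = f/10 maps D -> D with g(0) = 0, so by the Schwarz lemma |g(z)| <= |z|, i.e. |f(z)| <= 10|z|; this is sharp (f(z) = 10z).
Step 2: |z0|^2 = (-0.63)^2 + 0.63^2 = 0.7938
Step 3: |z0| = sqrt(0.7938) = 0.890955
Step 4: Best bound = 10 * |z0| = 10 * 0.890955 = 8.9095

8.9095


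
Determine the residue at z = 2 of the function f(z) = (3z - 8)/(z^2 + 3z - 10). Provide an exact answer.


Step 1: Q(z) = z^2 + 3z - 10 = (z - 2)(z + 5)
Step 2: Q'(z) = 2z + 3
Step 3: Q'(2) = 7, P(2) = -2
Step 4: Res = P(2)/Q'(2) = -2/7 = -2/7

-2/7


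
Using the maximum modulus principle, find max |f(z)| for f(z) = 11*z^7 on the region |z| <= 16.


Step 1: On |z| = 16, |f(z)| = 11 * |z|^7 = 11 * 16^7
Step 2: By maximum modulus principle, maximum is on boundary.
Step 3: Maximum = 11 * 268435456 = 2952790016

2952790016


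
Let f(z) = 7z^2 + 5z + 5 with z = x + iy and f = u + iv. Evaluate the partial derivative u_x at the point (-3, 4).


Step 1: f(z) = 7(x+iy)^2 + 5(x+iy) + 5
Step 2: u = 7(x^2 - y^2) + 5x + 5
Step 3: u_x = 14x + 5
Step 4: At (-3, 4): u_x = -42 + 5 = -37

-37


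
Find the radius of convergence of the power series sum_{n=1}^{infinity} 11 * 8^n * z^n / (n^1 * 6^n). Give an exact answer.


Step 1: General term a_n = 11 * 8^n / (n^1 * 6^n)
Step 2: By the root test, |a_n|^(1/n) = 11^(1/n) * 8 / (n^(1/n) * 6) -> 8/6 as n -> infinity (since 11^(1/n) -> 1 and n^(1/n) -> 1)
Step 3: R = 1/lim|a_n|^(1/n) = 6/8 = 3/4

3/4


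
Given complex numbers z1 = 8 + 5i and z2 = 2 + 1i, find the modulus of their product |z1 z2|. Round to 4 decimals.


Step 1: |z1| = sqrt(8^2 + 5^2) = sqrt(89)
Step 2: |z2| = sqrt(2^2 + 1^2) = sqrt(5)
Step 3: |z1*z2| = |z1|*|z2| = sqrt(89) * sqrt(5) = sqrt(89 * 5) = sqrt(445)
Step 4: = 21.095

21.095


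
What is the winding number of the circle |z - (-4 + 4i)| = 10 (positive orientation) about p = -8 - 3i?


Step 1: Center c = (-4, 4), radius = 10
Step 2: |p - c|^2 = (-4)^2 + (-7)^2 = 65
Step 3: r^2 = 100
Step 4: |p-c| < r so winding number = 1

1


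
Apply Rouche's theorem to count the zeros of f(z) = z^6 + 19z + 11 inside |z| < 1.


Step 1: On |z| = 1 the three terms have sizes |z^6| = 1^6 = 1, |19z| = 19*1 = 19, |11| = 11
Step 2: The dominant term is g(z) = 19z; let h(z) = z^6 + 11 so f = g + h
Step 3: On |z| = 1: |g| = 19 and |h| <= 1 + 11 = 12
Step 4: Since 19 > 12, |h| < |g| on |z| = 1, so by Rouche f has the same number of zeros as g inside |z| < 1
Step 5: g(z) = 19z has 1 zero (at the origin, multiplicity 1) inside |z| < 1. Answer = 1

1


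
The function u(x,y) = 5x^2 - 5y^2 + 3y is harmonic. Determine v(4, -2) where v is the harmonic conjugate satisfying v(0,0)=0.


Step 1: v_x = -u_y = 10y - 3
Step 2: v_y = u_x = 10x + 0
Step 3: v = 10xy - 3x + C
Step 4: v(0,0) = 0 => C = 0
Step 5: v(4, -2) = -92

-92


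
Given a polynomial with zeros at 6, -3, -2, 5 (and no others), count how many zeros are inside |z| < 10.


Step 1: Check each root:
  z = 6: |6| = 6 < 10
  z = -3: |-3| = 3 < 10
  z = -2: |-2| = 2 < 10
  z = 5: |5| = 5 < 10
Step 2: Count = 4

4


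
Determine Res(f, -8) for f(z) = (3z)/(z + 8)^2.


Step 1: Pole of order 2 at z = -8
Step 2: Res = lim d/dz [(z + 8)^2 * f(z)] as z -> -8
Step 3: (z + 8)^2 * f(z) = 3z
Step 4: d/dz[3z] = 3

3


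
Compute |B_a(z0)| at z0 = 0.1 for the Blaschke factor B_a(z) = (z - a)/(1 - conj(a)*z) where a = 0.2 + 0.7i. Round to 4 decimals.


Step 1: Numerator z0 - a = 0.1 - (0.2 + 0.7i) = -0.1 - 0.7i
Step 2: Denominator 1 - conj(a)*z0 = 1 - (0.2 - 0.7i)*0.1 = 0.98 + 0.07i
Step 3: |z0 - a|^2 = (-0.1)^2 + (-0.7)^2 = 0.5; |1 - conj(a)*z0|^2 = 0.98^2 + 0.07^2 = 0.9653
Step 4: |B_a(0.1)| = sqrt(0.5 / 0.9653) = sqrt(0.517974)
Step 5: = 0.7197

0.7197


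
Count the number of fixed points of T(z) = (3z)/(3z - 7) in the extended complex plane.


Step 1: Fixed points satisfy T(z) = z
Step 2: 3z^2 - 10z = 0
Step 3: Discriminant = (-10)^2 - 4*3*0 = 100
Step 4: Number of fixed points = 2

2
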